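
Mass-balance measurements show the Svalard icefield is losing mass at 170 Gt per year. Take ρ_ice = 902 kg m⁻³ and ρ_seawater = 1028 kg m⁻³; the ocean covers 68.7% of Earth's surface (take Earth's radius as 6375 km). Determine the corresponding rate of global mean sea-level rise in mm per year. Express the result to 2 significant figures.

≈ 0.47 mm/yr

ρ_w = 1028 kg m⁻³. Annual water volume added = 170 Gt / ρ_w = 1.700×10^14 kg / 1028 kg m⁻³ = 1.654×10^11 m³.
Δh per year = 1.654×10^11 / 3.51×10^14 = 4.71×10^-4 m = 0.47 mm.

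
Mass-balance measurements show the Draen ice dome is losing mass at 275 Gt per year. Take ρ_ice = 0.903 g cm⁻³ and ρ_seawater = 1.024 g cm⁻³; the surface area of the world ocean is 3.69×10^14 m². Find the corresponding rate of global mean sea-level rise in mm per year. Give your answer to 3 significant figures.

≈ 0.728 mm/yr

ρ_w = 1.024 g cm⁻³ = 1024 kg m⁻³. Annual water volume added = 275 Gt / ρ_w = 2.750×10^14 kg / 1024 kg m⁻³ = 2.686×10^11 m³.
Δh per year = 2.686×10^11 / 3.69×10^14 = 7.28×10^-4 m = 0.728 mm.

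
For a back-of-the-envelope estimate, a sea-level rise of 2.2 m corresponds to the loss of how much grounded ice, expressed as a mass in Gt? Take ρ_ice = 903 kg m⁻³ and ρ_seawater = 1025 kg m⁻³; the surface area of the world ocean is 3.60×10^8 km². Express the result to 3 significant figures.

Required water volume = Δh × A = 2.2 m × 3.60×10^14 m² = 7.920×10^14 m³.
ρ_w = 1025 kg m⁻³, so the mass of water = 7.920×10^14 m³ × 1025 kg m⁻³ = 8.118×10^17 kg = 8.12×10^5 Gt (and the same mass of ice, by conservation).

≈ 8.12×10^5 Gt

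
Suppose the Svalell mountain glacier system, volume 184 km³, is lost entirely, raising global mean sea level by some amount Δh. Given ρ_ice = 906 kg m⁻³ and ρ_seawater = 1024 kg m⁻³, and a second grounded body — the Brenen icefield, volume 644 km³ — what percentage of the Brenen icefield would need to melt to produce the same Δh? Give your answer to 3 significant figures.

≈ 28.6 %

Equal sea-level rise means equal mass of meltwater, i.e. equal mass of ice lost.
Ice mass of Svalell: 1.667×10^14 kg; ice mass of Brenen: 5.835×10^14 kg.
Fraction required = 1.667×10^14 / 5.835×10^14 = 0.286 → 28.6 %.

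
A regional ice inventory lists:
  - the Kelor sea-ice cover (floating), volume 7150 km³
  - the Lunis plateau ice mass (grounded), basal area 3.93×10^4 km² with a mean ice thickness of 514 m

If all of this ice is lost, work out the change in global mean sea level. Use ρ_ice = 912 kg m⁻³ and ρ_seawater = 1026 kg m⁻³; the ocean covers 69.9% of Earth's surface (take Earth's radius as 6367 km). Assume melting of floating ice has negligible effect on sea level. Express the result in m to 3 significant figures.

The Kelor sea-ice cover is floating and already displaces its own weight of water, so its melt adds essentially nothing to sea level.
Lunis: ice volume = 3.93×10^4 km² × 514 m = 2.020×10^4 km³; 2.020×10^4 × (912/1026) = 1.796×10^4 km³ of water.
Total added water ≈ 1.796×10^13 m³ over 3.56×10^14 m² → Δh = 0.0504 m.

≈ 0.0504 m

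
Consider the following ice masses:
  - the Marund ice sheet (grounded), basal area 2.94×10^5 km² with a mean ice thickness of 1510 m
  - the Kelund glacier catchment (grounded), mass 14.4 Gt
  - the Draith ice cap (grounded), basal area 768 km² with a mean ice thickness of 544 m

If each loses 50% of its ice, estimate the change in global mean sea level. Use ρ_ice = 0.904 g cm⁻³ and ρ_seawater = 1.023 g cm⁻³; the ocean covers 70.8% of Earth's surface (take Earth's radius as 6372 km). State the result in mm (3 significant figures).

≈ 544 mm

Marund: ice volume = 2.94×10^5 km² × 1510 m = 4.439×10^5 km³; 0.5 × 4.439×10^5 × (904/1023) = 1.961×10^5 km³ of water.
Kelund: 0.5 × 14.4 Gt = 7.200×10^12 kg; dividing by ρ_w = 1.023 g cm⁻³ = 1023 kg m⁻³ gives 7.038×10^9 m³ of water.
Draith: ice volume = 768 km² × 544 m = 417.8 km³; 0.5 × 417.8 × (904/1023) = 184.6 km³ of water.
Total added water ≈ 1.963×10^14 m³ over 3.61×10^14 m² → Δh = 0.544 m = 544 mm.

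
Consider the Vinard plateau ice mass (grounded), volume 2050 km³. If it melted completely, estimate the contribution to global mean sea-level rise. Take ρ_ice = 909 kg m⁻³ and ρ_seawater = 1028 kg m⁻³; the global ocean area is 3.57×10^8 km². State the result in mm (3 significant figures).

≈ 5.08 mm

Vinard: 2050 km³ × (909/1028) = 1813 km³ of water.
Spread over 3.57×10^14 m² of ocean, Δh = 1.813×10^12 / 3.57×10^14 = 5.08×10^-3 m = 5.08 mm.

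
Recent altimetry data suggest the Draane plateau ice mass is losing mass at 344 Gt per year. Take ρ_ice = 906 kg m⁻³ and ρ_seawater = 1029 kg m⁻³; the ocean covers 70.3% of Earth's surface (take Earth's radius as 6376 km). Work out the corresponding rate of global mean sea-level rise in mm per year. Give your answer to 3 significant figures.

≈ 0.931 mm/yr

ρ_w = 1029 kg m⁻³. Annual water volume added = 344 Gt / ρ_w = 3.440×10^14 kg / 1029 kg m⁻³ = 3.343×10^11 m³.
Δh per year = 3.343×10^11 / 3.59×10^14 = 9.31×10^-4 m = 0.931 mm.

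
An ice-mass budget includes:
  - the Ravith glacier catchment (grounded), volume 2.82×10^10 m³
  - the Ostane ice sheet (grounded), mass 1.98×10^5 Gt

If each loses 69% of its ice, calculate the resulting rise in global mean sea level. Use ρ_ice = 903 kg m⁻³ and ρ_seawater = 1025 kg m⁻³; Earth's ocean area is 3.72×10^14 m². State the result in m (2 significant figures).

≈ 0.36 m

Ravith: 0.69 × 2.82×10^10 m³ × (903/1025) = 1.714×10^10 m³ of water.
Ostane: 0.69 × 1.98×10^5 Gt = 1.366×10^17 kg; dividing by ρ_w = 1025 kg m⁻³ gives 1.333×10^14 m³ of water.
Total added water ≈ 1.333×10^14 m³ over 3.72×10^14 m² → Δh = 0.358 m.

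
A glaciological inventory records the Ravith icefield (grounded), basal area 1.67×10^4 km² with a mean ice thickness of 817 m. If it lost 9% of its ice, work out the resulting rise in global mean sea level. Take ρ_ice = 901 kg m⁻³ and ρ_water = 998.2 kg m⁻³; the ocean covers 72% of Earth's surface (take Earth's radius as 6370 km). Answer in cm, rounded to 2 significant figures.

Ravith: ice volume = 1.67×10^4 km² × 817 m = 1.364×10^4 km³; 0.09 × 1.364×10^4 × (901/998.2) = 1108 km³ of water.
Spread over 3.67×10^14 m² of ocean, Δh = 1.108×10^12 / 3.67×10^14 = 3.02×10^-3 m = 0.30 cm.

≈ 0.30 cm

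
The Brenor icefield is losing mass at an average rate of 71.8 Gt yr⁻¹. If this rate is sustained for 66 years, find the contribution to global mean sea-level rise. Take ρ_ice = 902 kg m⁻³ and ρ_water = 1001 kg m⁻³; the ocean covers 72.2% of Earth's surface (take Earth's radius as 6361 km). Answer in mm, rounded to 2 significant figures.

≈ 13 mm

Total mass lost = 71.8 Gt/yr × 66 yr = 4739 Gt = 4.739×10^15 kg.
ρ_w = 1001 kg m⁻³, so water volume = 4.739×10^15 / 1001 = 4.734×10^12 m³.
Δh = 4.734×10^12 / 3.67×10^14 = 0.0129 m = 13 mm.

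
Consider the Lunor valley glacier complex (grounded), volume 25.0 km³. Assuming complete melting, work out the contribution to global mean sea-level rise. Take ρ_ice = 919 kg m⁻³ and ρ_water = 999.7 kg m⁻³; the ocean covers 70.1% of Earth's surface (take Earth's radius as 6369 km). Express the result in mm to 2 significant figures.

≈ 0.064 mm

Lunor: 25.0 km³ × (919/999.7) = 22.98 km³ of water.
Spread over 3.57×10^14 m² of ocean, Δh = 2.298×10^10 / 3.57×10^14 = 6.43×10^-5 m = 0.064 mm.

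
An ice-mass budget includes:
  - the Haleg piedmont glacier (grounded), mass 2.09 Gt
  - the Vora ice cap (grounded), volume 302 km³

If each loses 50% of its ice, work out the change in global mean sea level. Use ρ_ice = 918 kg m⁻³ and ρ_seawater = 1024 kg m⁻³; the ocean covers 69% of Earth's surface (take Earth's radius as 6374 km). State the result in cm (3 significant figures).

Haleg: 0.5 × 2.09 Gt = 1.045×10^12 kg; dividing by ρ_w = 1024 kg m⁻³ gives 1.021×10^9 m³ of water.
Vora: 0.5 × 302 km³ × (918/1024) = 135.4 km³ of water.
Total added water ≈ 1.364×10^11 m³ over 3.52×10^14 m² → Δh = 3.87×10^-4 m = 0.0387 cm.

≈ 0.0387 cm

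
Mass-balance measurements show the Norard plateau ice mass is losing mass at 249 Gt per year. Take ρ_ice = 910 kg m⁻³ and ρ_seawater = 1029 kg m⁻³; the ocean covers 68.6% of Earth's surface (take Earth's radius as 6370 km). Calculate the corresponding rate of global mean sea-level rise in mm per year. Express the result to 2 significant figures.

≈ 0.69 mm/yr

ρ_w = 1029 kg m⁻³. Annual water volume added = 249 Gt / ρ_w = 2.490×10^14 kg / 1029 kg m⁻³ = 2.420×10^11 m³.
Δh per year = 2.420×10^11 / 3.50×10^14 = 6.92×10^-4 m = 0.69 mm.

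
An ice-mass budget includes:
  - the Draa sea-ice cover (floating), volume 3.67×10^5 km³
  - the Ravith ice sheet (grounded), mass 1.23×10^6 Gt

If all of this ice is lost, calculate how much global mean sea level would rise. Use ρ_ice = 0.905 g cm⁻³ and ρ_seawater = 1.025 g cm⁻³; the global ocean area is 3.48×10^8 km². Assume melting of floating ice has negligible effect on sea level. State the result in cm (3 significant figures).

≈ 345 cm

The Draa sea-ice cover is floating and already displaces its own weight of water, so its melt adds essentially nothing to sea level.
Ravith: 1.23×10^6 Gt = 1.230×10^18 kg; dividing by ρ_w = 1.025 g cm⁻³ = 1025 kg m⁻³ gives 1.200×10^15 m³ of water.
Total added water ≈ 1.200×10^15 m³ over 3.48×10^14 m² → Δh = 3.45 m = 345 cm.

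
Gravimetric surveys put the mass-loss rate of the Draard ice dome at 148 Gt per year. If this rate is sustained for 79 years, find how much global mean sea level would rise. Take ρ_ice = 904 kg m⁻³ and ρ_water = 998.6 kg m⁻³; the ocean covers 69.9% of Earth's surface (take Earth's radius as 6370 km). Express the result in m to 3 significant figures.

≈ 0.0328 m

Total mass lost = 148 Gt/yr × 79 yr = 1.169×10^4 Gt = 1.169×10^16 kg.
ρ_w = 998.6 kg m⁻³, so water volume = 1.169×10^16 / 998.6 = 1.171×10^13 m³.
Δh = 1.171×10^13 / 3.56×10^14 = 0.0328 m.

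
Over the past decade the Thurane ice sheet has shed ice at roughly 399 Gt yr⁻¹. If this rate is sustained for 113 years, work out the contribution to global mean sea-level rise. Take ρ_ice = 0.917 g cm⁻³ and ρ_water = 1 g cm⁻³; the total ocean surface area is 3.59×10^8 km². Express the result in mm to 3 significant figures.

≈ 126 mm

Total mass lost = 399 Gt/yr × 113 yr = 4.509×10^4 Gt = 4.509×10^16 kg.
ρ_w = 1 g cm⁻³ = 1000 kg m⁻³, so water volume = 4.509×10^16 / 1000 = 4.509×10^13 m³.
Δh = 4.509×10^13 / 3.59×10^14 = 0.126 m = 126 mm.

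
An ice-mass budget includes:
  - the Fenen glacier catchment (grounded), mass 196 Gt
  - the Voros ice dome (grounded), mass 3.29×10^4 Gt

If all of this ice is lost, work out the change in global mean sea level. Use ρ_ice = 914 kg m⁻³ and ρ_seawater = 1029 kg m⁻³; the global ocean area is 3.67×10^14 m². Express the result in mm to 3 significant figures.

≈ 87.6 mm

Fenen: 196 Gt = 1.960×10^14 kg; dividing by ρ_w = 1029 kg m⁻³ gives 1.905×10^11 m³ of water.
Voros: 3.29×10^4 Gt = 3.290×10^16 kg; dividing by ρ_w = 1029 kg m⁻³ gives 3.197×10^13 m³ of water.
Total added water ≈ 3.216×10^13 m³ over 3.67×10^14 m² → Δh = 0.0876 m = 87.6 mm.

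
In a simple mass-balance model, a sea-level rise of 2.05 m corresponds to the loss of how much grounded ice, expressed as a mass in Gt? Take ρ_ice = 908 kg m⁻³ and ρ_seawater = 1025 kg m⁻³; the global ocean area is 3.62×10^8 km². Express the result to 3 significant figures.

≈ 7.61×10^5 Gt

Required water volume = Δh × A = 2.05 m × 3.62×10^14 m² = 7.421×10^14 m³.
ρ_w = 1025 kg m⁻³, so the mass of water = 7.421×10^14 m³ × 1025 kg m⁻³ = 7.607×10^17 kg = 7.61×10^5 Gt (and the same mass of ice, by conservation).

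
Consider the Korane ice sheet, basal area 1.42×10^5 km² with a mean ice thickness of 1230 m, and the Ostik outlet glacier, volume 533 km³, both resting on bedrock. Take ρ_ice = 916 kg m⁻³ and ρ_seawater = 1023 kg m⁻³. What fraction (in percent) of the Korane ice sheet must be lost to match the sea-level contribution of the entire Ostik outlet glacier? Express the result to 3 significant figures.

≈ 0.305 %

Equal sea-level rise means equal mass of meltwater, i.e. equal mass of ice lost.
Ice mass of Ostik: 4.882×10^14 kg; ice mass of Korane: 1.600×10^17 kg.
Fraction required = 4.882×10^14 / 1.600×10^17 = 3.05×10^-3 → 0.305 %.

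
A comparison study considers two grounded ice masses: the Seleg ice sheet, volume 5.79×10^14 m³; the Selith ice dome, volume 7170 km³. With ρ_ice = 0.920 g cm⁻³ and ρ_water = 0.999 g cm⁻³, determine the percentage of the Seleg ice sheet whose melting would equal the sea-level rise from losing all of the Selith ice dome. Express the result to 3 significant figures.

≈ 1.24 %

Equal sea-level rise means equal mass of meltwater, i.e. equal mass of ice lost.
Ice mass of Selith: 6.596×10^15 kg; ice mass of Seleg: 5.327×10^17 kg.
Fraction required = 6.596×10^15 / 5.327×10^17 = 0.0124 → 1.24 %.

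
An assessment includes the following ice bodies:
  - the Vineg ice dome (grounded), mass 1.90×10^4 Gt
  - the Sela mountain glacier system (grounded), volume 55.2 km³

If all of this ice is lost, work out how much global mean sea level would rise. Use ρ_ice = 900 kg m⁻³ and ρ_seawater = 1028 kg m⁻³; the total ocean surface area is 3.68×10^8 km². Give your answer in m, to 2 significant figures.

≈ 0.050 m

Vineg: 1.90×10^4 Gt = 1.900×10^16 kg; dividing by ρ_w = 1028 kg m⁻³ gives 1.848×10^13 m³ of water.
Sela: 55.2 km³ × (900/1028) = 48.33 km³ of water.
Total added water ≈ 1.853×10^13 m³ over 3.68×10^14 m² → Δh = 0.0504 m.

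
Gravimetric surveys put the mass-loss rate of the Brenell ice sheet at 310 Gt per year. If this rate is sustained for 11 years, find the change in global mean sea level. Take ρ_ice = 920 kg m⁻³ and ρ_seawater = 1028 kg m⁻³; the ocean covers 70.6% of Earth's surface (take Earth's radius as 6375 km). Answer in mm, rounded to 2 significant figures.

≈ 9.2 mm

Total mass lost = 310 Gt/yr × 11 yr = 3410 Gt = 3.410×10^15 kg.
ρ_w = 1028 kg m⁻³, so water volume = 3.410×10^15 / 1028 = 3.317×10^12 m³.
Δh = 3.317×10^12 / 3.61×10^14 = 9.20×10^-3 m = 9.2 mm.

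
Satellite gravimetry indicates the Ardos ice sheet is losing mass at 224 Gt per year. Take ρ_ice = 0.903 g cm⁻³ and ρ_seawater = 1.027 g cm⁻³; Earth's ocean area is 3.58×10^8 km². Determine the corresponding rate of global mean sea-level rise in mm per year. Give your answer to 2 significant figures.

ρ_w = 1.027 g cm⁻³ = 1027 kg m⁻³. Annual water volume added = 224 Gt / ρ_w = 2.240×10^14 kg / 1027 kg m⁻³ = 2.181×10^11 m³.
Δh per year = 2.181×10^11 / 3.58×10^14 = 6.09×10^-4 m = 0.61 mm.

≈ 0.61 mm/yr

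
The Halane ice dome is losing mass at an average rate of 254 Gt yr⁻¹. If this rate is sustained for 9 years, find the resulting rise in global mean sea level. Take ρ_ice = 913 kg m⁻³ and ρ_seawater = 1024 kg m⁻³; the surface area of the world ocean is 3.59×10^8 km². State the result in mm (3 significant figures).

Total mass lost = 254 Gt/yr × 9 yr = 2286 Gt = 2.286×10^15 kg.
ρ_w = 1024 kg m⁻³, so water volume = 2.286×10^15 / 1024 = 2.232×10^12 m³.
Δh = 2.232×10^12 / 3.59×10^14 = 6.22×10^-3 m = 6.22 mm.

≈ 6.22 mm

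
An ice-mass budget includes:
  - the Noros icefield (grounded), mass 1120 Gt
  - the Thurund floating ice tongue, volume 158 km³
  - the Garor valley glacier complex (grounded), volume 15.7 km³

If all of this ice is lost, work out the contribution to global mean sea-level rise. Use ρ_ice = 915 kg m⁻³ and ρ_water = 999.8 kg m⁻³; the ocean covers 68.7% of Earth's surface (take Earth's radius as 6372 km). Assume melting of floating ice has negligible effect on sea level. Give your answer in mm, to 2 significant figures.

Noros: 1120 Gt = 1.120×10^15 kg; dividing by ρ_w = 999.8 kg m⁻³ gives 1.120×10^12 m³ of water.
The Thurund floating ice tongue is floating and already displaces its own weight of water, so its melt adds essentially nothing to sea level.
Garor: 15.7 km³ × (915/999.8) = 14.37 km³ of water.
Total added water ≈ 1.135×10^12 m³ over 3.51×10^14 m² → Δh = 3.24×10^-3 m = 3.2 mm.

≈ 3.2 mm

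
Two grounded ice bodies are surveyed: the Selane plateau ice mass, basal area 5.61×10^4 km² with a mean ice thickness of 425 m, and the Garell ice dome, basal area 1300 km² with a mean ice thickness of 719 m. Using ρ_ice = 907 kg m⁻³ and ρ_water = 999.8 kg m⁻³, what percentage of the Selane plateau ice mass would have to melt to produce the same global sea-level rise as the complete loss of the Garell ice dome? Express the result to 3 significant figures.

Equal sea-level rise means equal mass of meltwater, i.e. equal mass of ice lost.
Ice mass of Garell: 8.478×10^14 kg; ice mass of Selane: 2.163×10^16 kg.
Fraction required = 8.478×10^14 / 2.163×10^16 = 0.0392 → 3.92 %.

≈ 3.92 %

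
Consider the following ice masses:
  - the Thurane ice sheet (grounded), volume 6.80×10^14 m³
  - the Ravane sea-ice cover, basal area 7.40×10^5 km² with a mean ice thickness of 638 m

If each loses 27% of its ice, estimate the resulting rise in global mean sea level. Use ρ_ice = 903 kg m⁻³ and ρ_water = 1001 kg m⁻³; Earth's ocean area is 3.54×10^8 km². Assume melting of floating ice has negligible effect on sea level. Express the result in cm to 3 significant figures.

Thurane: 0.27 × 6.80×10^14 m³ × (903/1001) = 1.656×10^14 m³ of water.
The Ravane sea-ice cover is floating and already displaces its own weight of water, so its melt adds essentially nothing to sea level.
Total added water ≈ 1.656×10^14 m³ over 3.54×10^14 m² → Δh = 0.468 m = 46.8 cm.

≈ 46.8 cm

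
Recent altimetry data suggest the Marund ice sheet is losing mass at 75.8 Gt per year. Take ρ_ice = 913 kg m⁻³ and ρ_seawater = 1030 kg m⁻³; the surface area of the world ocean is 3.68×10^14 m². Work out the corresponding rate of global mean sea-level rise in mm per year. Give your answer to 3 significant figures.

ρ_w = 1030 kg m⁻³. Annual water volume added = 75.8 Gt / ρ_w = 7.580×10^13 kg / 1030 kg m⁻³ = 7.359×10^10 m³.
Δh per year = 7.359×10^10 / 3.68×10^14 = 2.00×10^-4 m = 0.200 mm.

≈ 0.200 mm/yr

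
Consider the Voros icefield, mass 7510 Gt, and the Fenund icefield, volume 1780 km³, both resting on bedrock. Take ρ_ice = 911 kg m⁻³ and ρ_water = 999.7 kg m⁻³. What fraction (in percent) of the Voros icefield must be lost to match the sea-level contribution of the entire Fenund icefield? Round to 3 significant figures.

Equal sea-level rise means equal mass of meltwater, i.e. equal mass of ice lost.
Ice mass of Fenund: 1.622×10^15 kg; ice mass of Voros: 7.510×10^15 kg.
Fraction required = 1.622×10^15 / 7.510×10^15 = 0.216 → 21.6 %.

≈ 21.6 %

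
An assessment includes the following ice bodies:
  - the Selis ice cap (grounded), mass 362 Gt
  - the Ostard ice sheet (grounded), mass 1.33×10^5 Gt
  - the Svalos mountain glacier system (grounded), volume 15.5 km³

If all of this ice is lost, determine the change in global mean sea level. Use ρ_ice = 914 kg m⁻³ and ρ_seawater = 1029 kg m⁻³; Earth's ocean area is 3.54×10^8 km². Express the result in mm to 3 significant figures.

≈ 366 mm

Selis: 362 Gt = 3.620×10^14 kg; dividing by ρ_w = 1029 kg m⁻³ gives 3.518×10^11 m³ of water.
Ostard: 1.33×10^5 Gt = 1.330×10^17 kg; dividing by ρ_w = 1029 kg m⁻³ gives 1.293×10^14 m³ of water.
Svalos: 15.5 km³ × (914/1029) = 13.77 km³ of water.
Total added water ≈ 1.296×10^14 m³ over 3.54×10^14 m² → Δh = 0.366 m = 366 mm.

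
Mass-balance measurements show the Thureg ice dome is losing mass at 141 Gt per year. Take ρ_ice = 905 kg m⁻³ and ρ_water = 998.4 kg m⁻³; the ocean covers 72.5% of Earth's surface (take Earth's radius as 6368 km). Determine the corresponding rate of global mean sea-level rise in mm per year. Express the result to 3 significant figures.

≈ 0.382 mm/yr

ρ_w = 998.4 kg m⁻³. Annual water volume added = 141 Gt / ρ_w = 1.410×10^14 kg / 998.4 kg m⁻³ = 1.412×10^11 m³.
Δh per year = 1.412×10^11 / 3.69×10^14 = 3.82×10^-4 m = 0.382 mm.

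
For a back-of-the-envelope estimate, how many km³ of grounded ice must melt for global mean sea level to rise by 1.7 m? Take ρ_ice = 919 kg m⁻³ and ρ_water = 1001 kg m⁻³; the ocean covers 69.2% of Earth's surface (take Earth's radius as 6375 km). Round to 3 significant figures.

≈ 6.54×10^5 km³

Required water volume = Δh × A = 1.7 m × 3.53×10^14 m² = 6.008×10^14 m³ = 6.008×10^5 km³.
Ice volume = water volume × ρ_w/ρ_ice = 6.008×10^5 × 1001/919 = 6.54×10^5 km³.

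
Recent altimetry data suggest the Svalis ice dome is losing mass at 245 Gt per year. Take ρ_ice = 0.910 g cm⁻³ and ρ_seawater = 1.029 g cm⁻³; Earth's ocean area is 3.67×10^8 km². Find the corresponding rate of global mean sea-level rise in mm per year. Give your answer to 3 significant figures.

≈ 0.649 mm/yr

ρ_w = 1.029 g cm⁻³ = 1029 kg m⁻³. Annual water volume added = 245 Gt / ρ_w = 2.450×10^14 kg / 1029 kg m⁻³ = 2.381×10^11 m³.
Δh per year = 2.381×10^11 / 3.67×10^14 = 6.49×10^-4 m = 0.649 mm.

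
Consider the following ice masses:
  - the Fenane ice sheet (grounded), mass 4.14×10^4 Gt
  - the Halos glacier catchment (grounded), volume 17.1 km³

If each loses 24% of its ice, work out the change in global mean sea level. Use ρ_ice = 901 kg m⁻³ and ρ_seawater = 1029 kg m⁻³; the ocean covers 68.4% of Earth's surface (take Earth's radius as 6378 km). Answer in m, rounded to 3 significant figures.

≈ 0.0276 m

Fenane: 0.24 × 4.14×10^4 Gt = 9.936×10^15 kg; dividing by ρ_w = 1029 kg m⁻³ gives 9.656×10^12 m³ of water.
Halos: 0.24 × 17.1 km³ × (901/1029) = 3.593 km³ of water.
Total added water ≈ 9.660×10^12 m³ over 3.50×10^14 m² → Δh = 0.0276 m.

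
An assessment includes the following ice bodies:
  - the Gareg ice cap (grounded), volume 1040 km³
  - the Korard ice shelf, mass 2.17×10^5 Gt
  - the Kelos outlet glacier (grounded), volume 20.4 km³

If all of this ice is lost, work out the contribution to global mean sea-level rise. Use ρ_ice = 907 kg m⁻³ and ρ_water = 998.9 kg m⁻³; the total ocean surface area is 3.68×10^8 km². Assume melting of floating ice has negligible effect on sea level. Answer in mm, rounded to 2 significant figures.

≈ 2.6 mm

Gareg: 1040 km³ × (907/998.9) = 944.3 km³ of water.
The Korard ice shelf is floating and already displaces its own weight of water, so its melt adds essentially nothing to sea level.
Kelos: 20.4 km³ × (907/998.9) = 18.52 km³ of water.
Total added water ≈ 9.628×10^11 m³ over 3.68×10^14 m² → Δh = 2.62×10^-3 m = 2.6 mm.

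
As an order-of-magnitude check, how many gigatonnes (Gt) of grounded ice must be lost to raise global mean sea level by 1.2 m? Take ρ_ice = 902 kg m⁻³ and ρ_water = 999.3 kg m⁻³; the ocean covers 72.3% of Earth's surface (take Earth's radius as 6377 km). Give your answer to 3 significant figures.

≈ 4.43×10^5 Gt

Required water volume = Δh × A = 1.2 m × 3.69×10^14 m² = 4.434×10^14 m³.
ρ_w = 999.3 kg m⁻³, so the mass of water = 4.434×10^14 m³ × 999.3 kg m⁻³ = 4.431×10^17 kg = 4.43×10^5 Gt (and the same mass of ice, by conservation).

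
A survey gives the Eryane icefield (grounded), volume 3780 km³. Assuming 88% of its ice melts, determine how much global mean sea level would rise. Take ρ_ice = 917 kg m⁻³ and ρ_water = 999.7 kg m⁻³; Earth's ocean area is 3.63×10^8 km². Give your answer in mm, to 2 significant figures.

Eryane: 0.88 × 3780 km³ × (917/999.7) = 3051 km³ of water.
Spread over 3.63×10^14 m² of ocean, Δh = 3.051×10^12 / 3.63×10^14 = 8.41×10^-3 m = 8.4 mm.

≈ 8.4 mm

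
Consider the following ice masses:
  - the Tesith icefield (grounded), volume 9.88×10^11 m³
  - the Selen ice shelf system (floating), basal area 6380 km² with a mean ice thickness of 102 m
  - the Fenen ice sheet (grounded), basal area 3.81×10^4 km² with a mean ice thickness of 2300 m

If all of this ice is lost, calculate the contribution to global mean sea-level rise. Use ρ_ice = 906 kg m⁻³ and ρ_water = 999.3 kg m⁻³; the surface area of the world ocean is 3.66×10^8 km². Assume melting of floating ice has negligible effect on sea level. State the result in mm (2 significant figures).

≈ 220 mm

Tesith: 9.88×10^11 m³ × (906/999.3) = 8.958×10^11 m³ of water.
The Selen ice shelf system is floating and already displaces its own weight of water, so its melt adds essentially nothing to sea level.
Fenen: ice volume = 3.81×10^4 km² × 2300 m = 8.763×10^4 km³; 8.763×10^4 × (906/999.3) = 7.945×10^4 km³ of water.
Total added water ≈ 8.034×10^13 m³ over 3.66×10^14 m² → Δh = 0.220 m = 220 mm.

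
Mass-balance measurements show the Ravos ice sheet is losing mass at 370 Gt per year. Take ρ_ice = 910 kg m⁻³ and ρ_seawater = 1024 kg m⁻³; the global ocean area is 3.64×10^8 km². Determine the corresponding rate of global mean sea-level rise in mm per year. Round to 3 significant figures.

≈ 0.993 mm/yr

ρ_w = 1024 kg m⁻³. Annual water volume added = 370 Gt / ρ_w = 3.700×10^14 kg / 1024 kg m⁻³ = 3.613×10^11 m³.
Δh per year = 3.613×10^11 / 3.64×10^14 = 9.93×10^-4 m = 0.993 mm.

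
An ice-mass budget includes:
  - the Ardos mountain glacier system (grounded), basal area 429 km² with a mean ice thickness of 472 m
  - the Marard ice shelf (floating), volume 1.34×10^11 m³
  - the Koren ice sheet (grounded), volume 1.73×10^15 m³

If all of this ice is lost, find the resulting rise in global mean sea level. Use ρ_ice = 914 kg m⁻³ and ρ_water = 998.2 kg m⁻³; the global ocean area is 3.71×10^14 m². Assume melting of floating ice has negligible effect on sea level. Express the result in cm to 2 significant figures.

Ardos: ice volume = 429 km² × 472 m = 202.5 km³; 202.5 × (914/998.2) = 185.4 km³ of water.
The Marard ice shelf is floating and already displaces its own weight of water, so its melt adds essentially nothing to sea level.
Koren: 1.73×10^15 m³ × (914/998.2) = 1.584×10^15 m³ of water.
Total added water ≈ 1.584×10^15 m³ over 3.71×10^14 m² → Δh = 4.27 m = 430 cm.

≈ 430 cm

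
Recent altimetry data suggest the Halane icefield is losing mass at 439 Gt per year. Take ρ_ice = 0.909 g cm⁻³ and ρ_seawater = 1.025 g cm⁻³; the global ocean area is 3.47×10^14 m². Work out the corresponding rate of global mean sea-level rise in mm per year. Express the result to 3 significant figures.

ρ_w = 1.025 g cm⁻³ = 1025 kg m⁻³. Annual water volume added = 439 Gt / ρ_w = 4.390×10^14 kg / 1025 kg m⁻³ = 4.283×10^11 m³.
Δh per year = 4.283×10^11 / 3.47×10^14 = 1.23×10^-3 m = 1.23 mm.

≈ 1.23 mm/yr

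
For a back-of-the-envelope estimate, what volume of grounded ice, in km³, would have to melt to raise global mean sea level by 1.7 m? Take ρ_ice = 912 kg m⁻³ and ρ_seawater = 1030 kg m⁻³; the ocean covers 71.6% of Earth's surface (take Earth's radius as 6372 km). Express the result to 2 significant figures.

≈ 7.0×10^5 km³

Required water volume = Δh × A = 1.7 m × 3.65×10^14 m² = 6.210×10^14 m³ = 6.210×10^5 km³.
Ice volume = water volume × ρ_w/ρ_ice = 6.210×10^5 × 1030/912 = 7.0×10^5 km³.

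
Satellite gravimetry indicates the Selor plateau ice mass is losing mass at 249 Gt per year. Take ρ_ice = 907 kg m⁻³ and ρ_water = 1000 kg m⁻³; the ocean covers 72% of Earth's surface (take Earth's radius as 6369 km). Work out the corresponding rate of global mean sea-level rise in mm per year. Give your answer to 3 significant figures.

≈ 0.678 mm/yr

ρ_w = 1000 kg m⁻³. Annual water volume added = 249 Gt / ρ_w = 2.490×10^14 kg / 1000 kg m⁻³ = 2.490×10^11 m³.
Δh per year = 2.490×10^11 / 3.67×10^14 = 6.78×10^-4 m = 0.678 mm.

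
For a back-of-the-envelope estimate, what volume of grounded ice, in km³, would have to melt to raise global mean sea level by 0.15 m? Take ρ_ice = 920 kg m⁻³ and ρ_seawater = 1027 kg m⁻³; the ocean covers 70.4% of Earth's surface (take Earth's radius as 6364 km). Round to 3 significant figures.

Required water volume = Δh × A = 0.15 m × 3.58×10^14 m² = 5.374×10^13 m³ = 5.374×10^4 km³.
Ice volume = water volume × ρ_w/ρ_ice = 5.374×10^4 × 1027/920 = 6.00×10^4 km³.

≈ 6.00×10^4 km³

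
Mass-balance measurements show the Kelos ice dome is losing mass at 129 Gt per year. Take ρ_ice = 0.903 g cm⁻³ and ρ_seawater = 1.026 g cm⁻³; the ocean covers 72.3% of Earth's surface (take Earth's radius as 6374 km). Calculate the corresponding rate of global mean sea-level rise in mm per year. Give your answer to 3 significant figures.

ρ_w = 1.026 g cm⁻³ = 1026 kg m⁻³. Annual water volume added = 129 Gt / ρ_w = 1.290×10^14 kg / 1026 kg m⁻³ = 1.257×10^11 m³.
Δh per year = 1.257×10^11 / 3.69×10^14 = 3.41×10^-4 m = 0.341 mm.

≈ 0.341 mm/yr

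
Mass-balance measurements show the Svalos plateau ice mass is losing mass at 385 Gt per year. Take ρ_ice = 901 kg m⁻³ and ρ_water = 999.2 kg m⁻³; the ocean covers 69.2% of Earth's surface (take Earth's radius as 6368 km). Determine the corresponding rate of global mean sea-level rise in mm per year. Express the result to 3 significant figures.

≈ 1.09 mm/yr

ρ_w = 999.2 kg m⁻³. Annual water volume added = 385 Gt / ρ_w = 3.850×10^14 kg / 999.2 kg m⁻³ = 3.853×10^11 m³.
Δh per year = 3.853×10^11 / 3.53×10^14 = 1.09×10^-3 m = 1.09 mm.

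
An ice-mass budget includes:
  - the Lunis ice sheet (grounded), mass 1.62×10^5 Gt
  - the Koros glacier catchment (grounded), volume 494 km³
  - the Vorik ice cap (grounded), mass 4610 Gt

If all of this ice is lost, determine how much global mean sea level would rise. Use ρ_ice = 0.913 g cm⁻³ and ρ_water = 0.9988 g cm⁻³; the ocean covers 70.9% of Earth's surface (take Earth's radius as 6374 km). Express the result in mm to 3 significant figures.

Lunis: 1.62×10^5 Gt = 1.620×10^17 kg; dividing by ρ_w = 0.9988 g cm⁻³ = 998.8 kg m⁻³ gives 1.622×10^14 m³ of water.
Koros: 494 km³ × (913/998.8) = 451.6 km³ of water.
Vorik: 4610 Gt = 4.610×10^15 kg; dividing by ρ_w = 998.8 kg m⁻³ gives 4.616×10^12 m³ of water.
Total added water ≈ 1.673×10^14 m³ over 3.62×10^14 m² → Δh = 0.462 m = 462 mm.

≈ 462 mm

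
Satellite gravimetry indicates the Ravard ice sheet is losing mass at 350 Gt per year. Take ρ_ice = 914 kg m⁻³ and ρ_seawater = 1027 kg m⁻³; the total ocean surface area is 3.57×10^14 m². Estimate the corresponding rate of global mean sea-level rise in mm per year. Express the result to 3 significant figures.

ρ_w = 1027 kg m⁻³. Annual water volume added = 350 Gt / ρ_w = 3.500×10^14 kg / 1027 kg m⁻³ = 3.408×10^11 m³.
Δh per year = 3.408×10^11 / 3.57×10^14 = 9.55×10^-4 m = 0.955 mm.

≈ 0.955 mm/yr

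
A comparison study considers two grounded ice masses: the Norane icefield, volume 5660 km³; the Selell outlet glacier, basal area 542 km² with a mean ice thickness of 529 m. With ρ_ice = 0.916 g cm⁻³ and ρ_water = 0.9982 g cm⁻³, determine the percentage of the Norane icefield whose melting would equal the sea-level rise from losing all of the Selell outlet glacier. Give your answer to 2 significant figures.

≈ 5.1 %

Equal sea-level rise means equal mass of meltwater, i.e. equal mass of ice lost.
Ice mass of Selell: 2.626×10^14 kg; ice mass of Norane: 5.185×10^15 kg.
Fraction required = 2.626×10^14 / 5.185×10^15 = 0.0507 → 5.1 %.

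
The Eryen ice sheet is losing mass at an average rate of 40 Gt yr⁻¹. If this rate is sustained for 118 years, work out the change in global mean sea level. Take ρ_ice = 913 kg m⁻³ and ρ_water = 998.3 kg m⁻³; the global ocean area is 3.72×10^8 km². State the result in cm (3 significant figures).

Total mass lost = 40 Gt/yr × 118 yr = 4720 Gt = 4.720×10^15 kg.
ρ_w = 998.3 kg m⁻³, so water volume = 4.720×10^15 / 998.3 = 4.728×10^12 m³.
Δh = 4.728×10^12 / 3.72×10^14 = 0.0127 m = 1.27 cm.

≈ 1.27 cm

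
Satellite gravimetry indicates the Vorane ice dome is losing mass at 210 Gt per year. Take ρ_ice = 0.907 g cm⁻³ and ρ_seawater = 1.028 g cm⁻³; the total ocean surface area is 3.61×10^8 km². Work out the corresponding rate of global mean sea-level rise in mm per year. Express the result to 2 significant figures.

ρ_w = 1.028 g cm⁻³ = 1028 kg m⁻³. Annual water volume added = 210 Gt / ρ_w = 2.100×10^14 kg / 1028 kg m⁻³ = 2.043×10^11 m³.
Δh per year = 2.043×10^11 / 3.61×10^14 = 5.66×10^-4 m = 0.57 mm.

≈ 0.57 mm/yr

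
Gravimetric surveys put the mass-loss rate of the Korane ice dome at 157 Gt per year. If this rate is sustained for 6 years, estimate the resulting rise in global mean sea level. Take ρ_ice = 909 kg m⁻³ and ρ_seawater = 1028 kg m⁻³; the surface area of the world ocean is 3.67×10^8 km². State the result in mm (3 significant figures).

Total mass lost = 157 Gt/yr × 6 yr = 942.0 Gt = 9.420×10^14 kg.
ρ_w = 1028 kg m⁻³, so water volume = 9.420×10^14 / 1028 = 9.163×10^11 m³.
Δh = 9.163×10^11 / 3.67×10^14 = 2.50×10^-3 m = 2.50 mm.

≈ 2.50 mm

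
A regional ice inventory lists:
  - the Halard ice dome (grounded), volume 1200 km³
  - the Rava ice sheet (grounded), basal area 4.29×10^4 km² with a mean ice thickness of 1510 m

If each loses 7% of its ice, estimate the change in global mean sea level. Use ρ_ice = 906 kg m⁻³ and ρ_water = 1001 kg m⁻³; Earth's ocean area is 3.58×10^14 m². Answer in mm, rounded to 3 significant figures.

≈ 11.7 mm

Halard: 0.07 × 1200 km³ × (906/1001) = 76.03 km³ of water.
Rava: ice volume = 4.29×10^4 km² × 1510 m = 6.478×10^4 km³; 0.07 × 6.478×10^4 × (906/1001) = 4104 km³ of water.
Total added water ≈ 4.180×10^12 m³ over 3.58×10^14 m² → Δh = 0.0117 m = 11.7 mm.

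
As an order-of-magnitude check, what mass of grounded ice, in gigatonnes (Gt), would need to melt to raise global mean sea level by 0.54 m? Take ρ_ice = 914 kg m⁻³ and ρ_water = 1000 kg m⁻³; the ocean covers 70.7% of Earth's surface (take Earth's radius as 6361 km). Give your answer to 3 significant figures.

≈ 1.94×10^5 Gt

Required water volume = Δh × A = 0.54 m × 3.59×10^14 m² = 1.941×10^14 m³.
ρ_w = 1000 kg m⁻³, so the mass of water = 1.941×10^14 m³ × 1000 kg m⁻³ = 1.941×10^17 kg = 1.94×10^5 Gt (and the same mass of ice, by conservation).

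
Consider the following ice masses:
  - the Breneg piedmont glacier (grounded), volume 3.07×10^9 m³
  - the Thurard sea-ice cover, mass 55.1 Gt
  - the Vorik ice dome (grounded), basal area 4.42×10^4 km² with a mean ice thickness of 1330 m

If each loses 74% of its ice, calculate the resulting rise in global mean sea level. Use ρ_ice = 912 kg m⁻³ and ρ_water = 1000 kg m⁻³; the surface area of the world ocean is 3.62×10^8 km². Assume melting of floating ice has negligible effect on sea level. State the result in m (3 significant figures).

≈ 0.110 m

Breneg: 0.74 × 3.07×10^9 m³ × (912/1000) = 2.072×10^9 m³ of water.
The Thurard sea-ice cover is floating and already displaces its own weight of water, so its melt adds essentially nothing to sea level.
Vorik: ice volume = 4.42×10^4 km² × 1330 m = 5.879×10^4 km³; 0.74 × 5.879×10^4 × (912/1000) = 3.967×10^4 km³ of water.
Total added water ≈ 3.968×10^13 m³ over 3.62×10^14 m² → Δh = 0.110 m.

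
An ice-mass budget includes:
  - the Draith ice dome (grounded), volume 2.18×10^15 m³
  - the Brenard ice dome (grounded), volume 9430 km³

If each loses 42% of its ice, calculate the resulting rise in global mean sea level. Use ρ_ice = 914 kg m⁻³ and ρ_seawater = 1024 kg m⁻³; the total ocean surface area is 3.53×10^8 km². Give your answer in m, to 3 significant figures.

Draith: 0.42 × 2.18×10^15 m³ × (914/1024) = 8.172×10^14 m³ of water.
Brenard: 0.42 × 9430 km³ × (914/1024) = 3535 km³ of water.
Total added water ≈ 8.208×10^14 m³ over 3.53×10^14 m² → Δh = 2.33 m.

≈ 2.33 m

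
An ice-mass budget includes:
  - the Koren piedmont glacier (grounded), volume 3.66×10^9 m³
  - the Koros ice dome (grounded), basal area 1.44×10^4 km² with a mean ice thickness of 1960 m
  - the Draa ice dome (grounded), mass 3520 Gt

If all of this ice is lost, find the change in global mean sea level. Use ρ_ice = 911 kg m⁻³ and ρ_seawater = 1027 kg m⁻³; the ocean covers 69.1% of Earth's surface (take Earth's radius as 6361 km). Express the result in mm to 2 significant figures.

≈ 81 mm

Koren: 3.66×10^9 m³ × (911/1027) = 3.247×10^9 m³ of water.
Koros: ice volume = 1.44×10^4 km² × 1960 m = 2.822×10^4 km³; 2.822×10^4 × (911/1027) = 2.504×10^4 km³ of water.
Draa: 3520 Gt = 3.520×10^15 kg; dividing by ρ_w = 1027 kg m⁻³ gives 3.427×10^12 m³ of water.
Total added water ≈ 2.847×10^13 m³ over 3.51×10^14 m² → Δh = 0.0810 m = 81 mm.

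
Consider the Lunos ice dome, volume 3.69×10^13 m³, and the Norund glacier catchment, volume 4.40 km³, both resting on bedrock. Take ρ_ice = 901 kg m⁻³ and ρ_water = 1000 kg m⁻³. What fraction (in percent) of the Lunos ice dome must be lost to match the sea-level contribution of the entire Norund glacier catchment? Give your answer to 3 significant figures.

Equal sea-level rise means equal mass of meltwater, i.e. equal mass of ice lost.
Ice mass of Norund: 3.964×10^12 kg; ice mass of Lunos: 3.325×10^16 kg.
Fraction required = 3.964×10^12 / 3.325×10^16 = 1.19×10^-4 → 0.0119 %.

≈ 0.0119 %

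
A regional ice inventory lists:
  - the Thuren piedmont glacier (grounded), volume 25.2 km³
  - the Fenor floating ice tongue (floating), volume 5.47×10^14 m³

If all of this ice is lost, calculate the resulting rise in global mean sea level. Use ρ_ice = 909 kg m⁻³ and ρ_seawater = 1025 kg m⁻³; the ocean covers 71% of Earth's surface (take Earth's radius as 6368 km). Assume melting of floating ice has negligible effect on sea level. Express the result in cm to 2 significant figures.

Thuren: 25.2 km³ × (909/1025) = 22.35 km³ of water.
The Fenor floating ice tongue is floating and already displaces its own weight of water, so its melt adds essentially nothing to sea level.
Total added water ≈ 2.235×10^10 m³ over 3.62×10^14 m² → Δh = 6.18×10^-5 m = 6.2×10^-3 cm.

≈ 6.2×10^-3 cm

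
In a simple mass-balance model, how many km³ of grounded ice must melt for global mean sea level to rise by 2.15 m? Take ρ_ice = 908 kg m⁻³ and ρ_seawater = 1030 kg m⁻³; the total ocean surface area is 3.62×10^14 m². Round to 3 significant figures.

≈ 8.83×10^5 km³

Required water volume = Δh × A = 2.15 m × 3.62×10^14 m² = 7.783×10^14 m³ = 7.783×10^5 km³.
Ice volume = water volume × ρ_w/ρ_ice = 7.783×10^5 × 1030/908 = 8.83×10^5 km³.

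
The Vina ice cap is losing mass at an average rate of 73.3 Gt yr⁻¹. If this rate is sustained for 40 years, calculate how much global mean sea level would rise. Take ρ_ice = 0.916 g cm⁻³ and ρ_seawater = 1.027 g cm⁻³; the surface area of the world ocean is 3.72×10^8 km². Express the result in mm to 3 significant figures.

≈ 7.67 mm

Total mass lost = 73.3 Gt/yr × 40 yr = 2932 Gt = 2.932×10^15 kg.
ρ_w = 1.027 g cm⁻³ = 1027 kg m⁻³, so water volume = 2.932×10^15 / 1027 = 2.855×10^12 m³.
Δh = 2.855×10^12 / 3.72×10^14 = 7.67×10^-3 m = 7.67 mm.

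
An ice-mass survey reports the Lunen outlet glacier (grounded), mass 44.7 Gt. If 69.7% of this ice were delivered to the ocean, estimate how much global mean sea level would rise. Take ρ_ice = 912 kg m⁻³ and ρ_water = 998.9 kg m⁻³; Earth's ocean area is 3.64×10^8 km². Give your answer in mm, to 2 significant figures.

≈ 0.086 mm

Lunen: 0.697 × 44.7 Gt = 3.116×10^13 kg; dividing by ρ_w = 998.9 kg m⁻³ gives 3.119×10^10 m³ of water.
Spread over 3.64×10^14 m² of ocean, Δh = 3.119×10^10 / 3.64×10^14 = 8.57×10^-5 m = 0.086 mm.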